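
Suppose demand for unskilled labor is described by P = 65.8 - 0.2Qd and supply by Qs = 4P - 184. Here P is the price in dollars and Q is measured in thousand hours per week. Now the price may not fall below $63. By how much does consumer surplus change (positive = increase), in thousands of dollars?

Rearranging demand gives Qd = 329 - 5P. Setting quantity demanded equal to quantity supplied, 329 - 5P = 4P - 184, gives P* = 57 and Q* = 44.
Because the floor (63) lies above the market-clearing price, it is binding.
At P = 63: Qd = 329 - 5·63 = 14 and Qs = 4·63 - 184 = 68.
Consumer surplus without the control is ½ · (65.8 - 57) · 44 = 193.6.
With the floor, consumers buy 14 units at 63, so CS = ½ · (65.8 - 63) · 14 = 19.6.
Change in consumer surplus = 19.6 - 193.6 = -174.

-174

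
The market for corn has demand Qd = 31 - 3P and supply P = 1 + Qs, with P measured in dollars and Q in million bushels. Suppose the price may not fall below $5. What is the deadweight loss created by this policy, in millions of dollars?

0

Rearranging supply gives Qs = P - 1. Without the control the market clears where 31 - 3P = P - 1, i.e. P* = 8 and Q* = 7.
Since 5 is below P* = 8, the floor does not bind and the free-market outcome prevails.
Since the control does not bind, no trades are prevented and deadweight loss is zero.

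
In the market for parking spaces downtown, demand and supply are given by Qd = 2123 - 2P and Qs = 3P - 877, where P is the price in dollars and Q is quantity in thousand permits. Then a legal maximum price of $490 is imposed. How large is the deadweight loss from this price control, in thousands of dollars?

Equilibrium: 2123 - 2P = 3P - 877, so 3000 = 5P and P* = 600, Q* = 923.
Since 490 < 600, the ceiling is binding.
At P = 490: Qd = 2123 - 2·490 = 1143 and Qs = 3·490 - 877 = 593.
Quantity traded falls to 593. At Q = 593 the demand price is (2123 - 593)/2 = 765 and the supply price is (877 + 593)/3 = 490.
Deadweight loss = ½ · (765 - 490) · (923 - 593) = ½ · 275 · 330 = 45375.

45375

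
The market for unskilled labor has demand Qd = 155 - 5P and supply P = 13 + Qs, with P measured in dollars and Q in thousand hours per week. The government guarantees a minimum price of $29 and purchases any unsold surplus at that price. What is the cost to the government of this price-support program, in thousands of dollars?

174

Rearranging supply gives Qs = P - 13. Without the control the market clears where 155 - 5P = P - 13, i.e. P* = 28 and Q* = 15.
The floor of 29 is above the equilibrium price 28, so it binds.
At P = 29: Qd = 155 - 5·29 = 10 and Qs = 29 - 13 = 16.
Surplus = Qs - Qd = 6.
Government expenditure = surplus × support price = 6 × 29 = 174.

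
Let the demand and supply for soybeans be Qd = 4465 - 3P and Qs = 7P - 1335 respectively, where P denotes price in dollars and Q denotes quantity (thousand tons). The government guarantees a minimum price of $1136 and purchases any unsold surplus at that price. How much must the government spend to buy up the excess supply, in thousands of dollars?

Equilibrium: 4465 - 3P = 7P - 1335, so 5800 = 10P and P* = 580, Q* = 2725.
Since 1136 > 580, the floor is binding.
At P = 1136: Qd = 4465 - 3·1136 = 1057 and Qs = 7·1136 - 1335 = 6617.
Surplus = Qs - Qd = 5560.
Government expenditure = surplus × support price = 5560 × 1136 = 6316160.

6316160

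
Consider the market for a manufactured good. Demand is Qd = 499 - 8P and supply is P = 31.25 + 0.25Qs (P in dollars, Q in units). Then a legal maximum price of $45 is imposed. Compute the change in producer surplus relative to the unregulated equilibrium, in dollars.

-483

Rearranging supply gives Qs = 4P - 125. Without the control the market clears where 499 - 8P = 4P - 125, i.e. P* = 52 and Q* = 83.
The ceiling of 45 is below the equilibrium price 52, so it binds.
At P = 45: Qd = 499 - 8·45 = 139 and Qs = 4·45 - 125 = 55.
Producer surplus without the control is ½ · (52 - 31.25) · 83 = 861.125.
With the ceiling, producers sell 55 units at 45, so PS = ½ · (45 - 31.25) · 55 = 378.125.
Change in producer surplus = 378.125 - 861.125 = -483.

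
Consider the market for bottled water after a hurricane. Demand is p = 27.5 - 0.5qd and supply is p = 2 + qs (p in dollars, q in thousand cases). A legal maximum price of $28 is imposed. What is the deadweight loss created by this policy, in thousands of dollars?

Rearranging demand gives qd = 55 - 2p; rearranging supply gives qs = p - 2. Setting quantity demanded equal to quantity supplied, 55 - 2p = p - 2, gives p* = 19 and q* = 17.
The ceiling of 28 is above the equilibrium price 19, so it is not binding; the market clears at p* = 19, q* = 17.
Since the control does not bind, no trades are prevented and deadweight loss is zero.

0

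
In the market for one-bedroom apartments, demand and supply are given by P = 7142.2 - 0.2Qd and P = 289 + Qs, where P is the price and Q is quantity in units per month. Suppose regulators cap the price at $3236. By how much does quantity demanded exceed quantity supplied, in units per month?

16584

Rearranging demand gives Qd = 35711 - 5P; rearranging supply gives Qs = P - 289. Setting quantity demanded equal to quantity supplied, 35711 - 5P = P - 289, gives P* = 6000 and Q* = 5711.
Because the ceiling (3236) lies below the market-clearing price, it is binding.
At P = 3236: Qd = 35711 - 5·3236 = 19531 and Qs = 3236 - 289 = 2947.
Shortage = Qd - Qs = 19531 - 2947 = 16584.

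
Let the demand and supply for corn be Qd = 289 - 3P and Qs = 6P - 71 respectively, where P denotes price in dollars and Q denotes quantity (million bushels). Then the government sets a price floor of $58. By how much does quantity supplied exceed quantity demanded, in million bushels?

In a free market, 289 - 3P = 6P - 71 gives the equilibrium P* = 40, Q* = 169.
Because the floor (58) lies above the market-clearing price, it is binding.
At P = 58: Qd = 289 - 3·58 = 115 and Qs = 6·58 - 71 = 277.
Surplus = Qs - Qd = 277 - 115 = 162.

162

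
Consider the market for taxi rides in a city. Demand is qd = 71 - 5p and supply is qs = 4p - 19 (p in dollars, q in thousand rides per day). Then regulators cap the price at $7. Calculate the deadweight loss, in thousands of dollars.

32.4

In a free market, 71 - 5p = 4p - 19 gives the equilibrium p* = 10, q* = 21.
Because the ceiling (7) lies below the market-clearing price, it is binding.
At p = 7: qd = 71 - 5·7 = 36 and qs = 4·7 - 19 = 9.
Quantity traded falls to 9. At q = 9 the demand price is (71 - 9)/5 = 12.4 and the supply price is (19 + 9)/4 = 7.
Deadweight loss = ½ · (12.4 - 7) · (21 - 9) = ½ · 5.4 · 12 = 32.4.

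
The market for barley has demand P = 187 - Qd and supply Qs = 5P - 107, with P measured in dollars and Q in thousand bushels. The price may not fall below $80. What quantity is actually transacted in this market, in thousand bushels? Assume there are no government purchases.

107

Rearranging demand gives Qd = 187 - P. Setting quantity demanded equal to quantity supplied, 187 - P = 5P - 107, gives P* = 49 and Q* = 138.
The floor of 80 is above the equilibrium price 49, so it binds.
At P = 80: Qd = 187 - 80 = 107 and Qs = 5·80 - 107 = 293.
The quantity actually transacted is the short side, demand: 107.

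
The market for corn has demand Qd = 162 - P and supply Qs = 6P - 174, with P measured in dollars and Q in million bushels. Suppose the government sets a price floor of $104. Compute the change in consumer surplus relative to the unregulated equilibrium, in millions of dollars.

-4816

In a free market, 162 - P = 6P - 174 gives the equilibrium P* = 48, Q* = 114.
The floor of 104 is above the equilibrium price 48, so it binds.
At P = 104: Qd = 162 - 104 = 58 and Qs = 6·104 - 174 = 450.
Consumer surplus without the control is ½ · (162 - 48) · 114 = 6498.
With the floor, consumers buy 58 units at 104, so CS = ½ · (162 - 104) · 58 = 1682.
Change in consumer surplus = 1682 - 6498 = -4816.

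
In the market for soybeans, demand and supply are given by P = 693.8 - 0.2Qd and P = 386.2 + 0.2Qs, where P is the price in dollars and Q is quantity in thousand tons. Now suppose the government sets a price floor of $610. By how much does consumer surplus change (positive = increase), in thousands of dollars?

Rearranging demand gives Qd = 3469 - 5P; rearranging supply gives Qs = 5P - 1931. Without the control the market clears where 3469 - 5P = 5P - 1931, i.e. P* = 540 and Q* = 769.
Since 610 > 540, the floor is binding.
At P = 610: Qd = 3469 - 5·610 = 419 and Qs = 5·610 - 1931 = 1119.
Consumer surplus without the control is ½ · (693.8 - 540) · 769 = 59136.1.
With the floor, consumers buy 419 units at 610, so CS = ½ · (693.8 - 610) · 419 = 17556.1.
Change in consumer surplus = 17556.1 - 59136.1 = -41580.

-41580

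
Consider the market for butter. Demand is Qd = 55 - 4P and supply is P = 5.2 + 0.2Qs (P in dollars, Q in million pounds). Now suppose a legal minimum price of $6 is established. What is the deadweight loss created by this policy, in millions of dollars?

0

Rearranging supply gives Qs = 5P - 26. Setting quantity demanded equal to quantity supplied, 55 - 4P = 5P - 26, gives P* = 9 and Q* = 19.
The floor of 6 is below the equilibrium price 9, so it is not binding; the market clears at P* = 9, Q* = 19.
Since the control does not bind, no trades are prevented and deadweight loss is zero.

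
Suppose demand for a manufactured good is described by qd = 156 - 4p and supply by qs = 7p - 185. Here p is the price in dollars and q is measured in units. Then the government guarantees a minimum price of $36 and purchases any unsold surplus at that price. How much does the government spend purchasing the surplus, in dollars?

Without the control the market clears where 156 - 4p = 7p - 185, i.e. p* = 31 and q* = 32.
Because the floor (36) lies above the market-clearing price, it is binding.
At p = 36: qd = 156 - 4·36 = 12 and qs = 7·36 - 185 = 67.
Surplus = qs - qd = 55.
Government expenditure = surplus × support price = 55 × 36 = 1980.

1980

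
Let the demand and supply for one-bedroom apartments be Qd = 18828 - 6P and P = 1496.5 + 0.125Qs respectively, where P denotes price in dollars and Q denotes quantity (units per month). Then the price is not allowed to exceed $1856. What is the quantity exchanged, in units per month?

2876

Rearranging supply gives Qs = 8P - 11972. In a free market, 18828 - 6P = 8P - 11972 gives the equilibrium P* = 2200, Q* = 5628.
Since 1856 < 2200, the ceiling is binding.
At P = 1856: Qd = 18828 - 6·1856 = 7692 and Qs = 8·1856 - 11972 = 2876.
The quantity actually transacted is the short side, supply: 2876.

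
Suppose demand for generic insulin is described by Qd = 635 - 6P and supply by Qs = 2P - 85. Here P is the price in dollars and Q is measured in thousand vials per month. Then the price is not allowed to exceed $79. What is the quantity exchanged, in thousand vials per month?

73

Setting quantity demanded equal to quantity supplied, 635 - 6P = 2P - 85, gives P* = 90 and Q* = 95.
The ceiling of 79 is below the equilibrium price 90, so it binds.
At P = 79: Qd = 635 - 6·79 = 161 and Qs = 2·79 - 85 = 73.
The quantity actually transacted is the short side, supply: 73.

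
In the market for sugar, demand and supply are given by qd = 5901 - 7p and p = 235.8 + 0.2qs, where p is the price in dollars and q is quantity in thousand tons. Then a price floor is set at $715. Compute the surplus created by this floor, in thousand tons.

1500

Rearranging supply gives qs = 5p - 1179. Setting quantity demanded equal to quantity supplied, 5901 - 7p = 5p - 1179, gives p* = 590 and q* = 1771.
Because the floor (715) lies above the market-clearing price, it is binding.
At p = 715: qd = 5901 - 7·715 = 896 and qs = 5·715 - 1179 = 2396.
Surplus = qs - qd = 2396 - 896 = 1500.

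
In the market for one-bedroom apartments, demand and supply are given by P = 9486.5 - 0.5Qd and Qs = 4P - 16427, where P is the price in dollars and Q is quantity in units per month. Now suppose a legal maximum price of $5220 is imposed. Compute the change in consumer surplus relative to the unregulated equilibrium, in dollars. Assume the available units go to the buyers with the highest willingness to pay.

1178440

Rearranging demand gives Qd = 18973 - 2P. In a free market, 18973 - 2P = 4P - 16427 gives the equilibrium P* = 5900, Q* = 7173.
Because the ceiling (5220) lies below the market-clearing price, it is binding.
At P = 5220: Qd = 18973 - 2·5220 = 8533 and Qs = 4·5220 - 16427 = 4453.
Consumer surplus without the control is ½ · (9486.5 - 5900) · 7173 = 12862982.25.
With the ceiling, 4453 units are sold at 5220 (assume they go to the highest-value buyers). The demand price at Q = 4453 is 7260, so CS = ½ · [(9486.5 - 5220) + (7260 - 5220)] · 4453 = 14041422.25.
Change in consumer surplus = 14041422.25 - 12862982.25 = 1178440.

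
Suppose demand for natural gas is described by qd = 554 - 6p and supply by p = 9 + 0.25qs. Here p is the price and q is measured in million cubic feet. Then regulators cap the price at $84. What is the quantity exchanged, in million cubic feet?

200

Rearranging supply gives qs = 4p - 36. Equilibrium: 554 - 6p = 4p - 36, so 590 = 10p and p* = 59, q* = 200.
The ceiling of 84 is above the equilibrium price 59, so it is not binding; the market clears at p* = 59, q* = 200.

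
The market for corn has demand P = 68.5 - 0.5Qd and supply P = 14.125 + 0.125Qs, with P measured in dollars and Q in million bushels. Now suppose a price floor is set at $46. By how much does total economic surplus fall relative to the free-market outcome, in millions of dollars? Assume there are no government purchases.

Rearranging demand gives Qd = 137 - 2P; rearranging supply gives Qs = 8P - 113. Setting quantity demanded equal to quantity supplied, 137 - 2P = 8P - 113, gives P* = 25 and Q* = 87.
The floor of 46 is above the equilibrium price 25, so it binds.
At P = 46: Qd = 137 - 2·46 = 45 and Qs = 8·46 - 113 = 255.
Quantity traded falls to 45. At Q = 45 the demand price is (137 - 45)/2 = 46 and the supply price is (113 + 45)/8 = 19.75.
Deadweight loss = ½ · (46 - 19.75) · (87 - 45) = ½ · 26.25 · 42 = 551.25.

551.25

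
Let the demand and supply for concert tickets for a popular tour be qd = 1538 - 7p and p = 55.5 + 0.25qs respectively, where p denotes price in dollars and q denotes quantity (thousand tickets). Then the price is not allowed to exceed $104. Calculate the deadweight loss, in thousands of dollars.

Rearranging supply gives qs = 4p - 222. In a free market, 1538 - 7p = 4p - 222 gives the equilibrium p* = 160, q* = 418.
Since 104 < 160, the ceiling is binding.
At p = 104: qd = 1538 - 7·104 = 810 and qs = 4·104 - 222 = 194.
Quantity traded falls to 194. At q = 194 the demand price is (1538 - 194)/7 = 192 and the supply price is (222 + 194)/4 = 104.
Deadweight loss = ½ · (192 - 104) · (418 - 194) = ½ · 88 · 224 = 9856.

9856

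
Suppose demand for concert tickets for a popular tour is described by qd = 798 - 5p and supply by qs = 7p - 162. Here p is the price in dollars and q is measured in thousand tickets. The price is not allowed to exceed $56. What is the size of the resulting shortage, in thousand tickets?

In a free market, 798 - 5p = 7p - 162 gives the equilibrium p* = 80, q* = 398.
Since 56 < 80, the ceiling is binding.
At p = 56: qd = 798 - 5·56 = 518 and qs = 7·56 - 162 = 230.
Shortage = qd - qs = 518 - 230 = 288.

288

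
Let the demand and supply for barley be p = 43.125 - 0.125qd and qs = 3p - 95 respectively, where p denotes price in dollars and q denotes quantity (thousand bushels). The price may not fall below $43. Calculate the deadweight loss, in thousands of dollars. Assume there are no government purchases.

132

Rearranging demand gives qd = 345 - 8p. Equilibrium: 345 - 8p = 3p - 95, so 440 = 11p and p* = 40, q* = 25.
Since 43 > 40, the floor is binding.
At p = 43: qd = 345 - 8·43 = 1 and qs = 3·43 - 95 = 34.
Quantity traded falls to 1. At q = 1 the demand price is (345 - 1)/8 = 43 and the supply price is (95 + 1)/3 = 32.
Deadweight loss = ½ · (43 - 32) · (25 - 1) = ½ · 11 · 24 = 132.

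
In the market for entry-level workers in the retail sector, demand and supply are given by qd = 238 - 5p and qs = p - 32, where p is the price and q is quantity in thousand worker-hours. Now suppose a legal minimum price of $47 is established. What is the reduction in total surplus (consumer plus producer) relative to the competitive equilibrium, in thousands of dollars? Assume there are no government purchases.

In a free market, 238 - 5p = p - 32 gives the equilibrium p* = 45, q* = 13.
Since 47 > 45, the floor is binding.
At p = 47: qd = 238 - 5·47 = 3 and qs = 47 - 32 = 15.
Quantity traded falls to 3. At q = 3 the demand price is (238 - 3)/5 = 47 and the supply price is 32 + 3 = 35.
Deadweight loss = ½ · (47 - 35) · (13 - 3) = ½ · 12 · 10 = 60.

60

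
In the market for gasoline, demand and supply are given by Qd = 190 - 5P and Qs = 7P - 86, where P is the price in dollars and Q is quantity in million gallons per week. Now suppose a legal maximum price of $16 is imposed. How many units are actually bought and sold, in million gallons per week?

26

Without the control the market clears where 190 - 5P = 7P - 86, i.e. P* = 23 and Q* = 75.
Because the ceiling (16) lies below the market-clearing price, it is binding.
At P = 16: Qd = 190 - 5·16 = 110 and Qs = 7·16 - 86 = 26.
The quantity actually transacted is the short side, supply: 26.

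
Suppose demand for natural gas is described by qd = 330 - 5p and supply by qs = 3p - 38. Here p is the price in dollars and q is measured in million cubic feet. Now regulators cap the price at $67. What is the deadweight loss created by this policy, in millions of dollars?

Without the control the market clears where 330 - 5p = 3p - 38, i.e. p* = 46 and q* = 100.
Since 67 is above p* = 46, the ceiling does not bind and the free-market outcome prevails.
Since the control does not bind, no trades are prevented and deadweight loss is zero.

0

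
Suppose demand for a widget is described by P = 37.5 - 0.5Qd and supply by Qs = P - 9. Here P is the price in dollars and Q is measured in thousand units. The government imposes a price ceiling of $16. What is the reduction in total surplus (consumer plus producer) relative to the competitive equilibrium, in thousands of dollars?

Rearranging demand gives Qd = 75 - 2P. In a free market, 75 - 2P = P - 9 gives the equilibrium P* = 28, Q* = 19.
Since 16 < 28, the ceiling is binding.
At P = 16: Qd = 75 - 2·16 = 43 and Qs = 16 - 9 = 7.
Quantity traded falls to 7. At Q = 7 the demand price is (75 - 7)/2 = 34 and the supply price is 9 + 7 = 16.
Deadweight loss = ½ · (34 - 16) · (19 - 7) = ½ · 18 · 12 = 108.

108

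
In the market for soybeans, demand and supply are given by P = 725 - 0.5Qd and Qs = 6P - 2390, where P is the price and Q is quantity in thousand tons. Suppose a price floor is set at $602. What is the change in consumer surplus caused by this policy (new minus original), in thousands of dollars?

Rearranging demand gives Qd = 1450 - 2P. Equilibrium: 1450 - 2P = 6P - 2390, so 3840 = 8P and P* = 480, Q* = 490.
Since 602 > 480, the floor is binding.
At P = 602: Qd = 1450 - 2·602 = 246 and Qs = 6·602 - 2390 = 1222.
Consumer surplus without the control is ½ · (725 - 480) · 490 = 60025.
With the floor, consumers buy 246 units at 602, so CS = ½ · (725 - 602) · 246 = 15129.
Change in consumer surplus = 15129 - 60025 = -44896.

-44896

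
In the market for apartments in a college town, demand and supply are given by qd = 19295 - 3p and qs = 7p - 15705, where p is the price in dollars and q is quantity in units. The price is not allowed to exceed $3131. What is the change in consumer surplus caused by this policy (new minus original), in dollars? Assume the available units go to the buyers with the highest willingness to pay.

Without the control the market clears where 19295 - 3p = 7p - 15705, i.e. p* = 3500 and q* = 8795.
The ceiling of 3131 is below the equilibrium price 3500, so it binds.
At p = 3131: qd = 19295 - 3·3131 = 9902 and qs = 7·3131 - 15705 = 6212.
Consumer surplus without the control is ½ · (19295/3 - 3500) · 8795 = 77352025/6.
With the ceiling, 6212 units are sold at 3131 (assume they go to the highest-value buyers). The demand price at q = 6212 is 4361, so CS = ½ · [(19295/3 - 3131) + (4361 - 3131)] · 6212 = 42216752/3.
Change in consumer surplus = 42216752/3 - 77352025/6 = 1180246.5.

1180246.5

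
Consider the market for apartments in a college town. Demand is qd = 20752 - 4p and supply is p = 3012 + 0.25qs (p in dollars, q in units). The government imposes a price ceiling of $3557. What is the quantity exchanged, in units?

Rearranging supply gives qs = 4p - 12048. Equilibrium: 20752 - 4p = 4p - 12048, so 32800 = 8p and p* = 4100, q* = 4352.
The ceiling of 3557 is below the equilibrium price 4100, so it binds.
At p = 3557: qd = 20752 - 4·3557 = 6524 and qs = 4·3557 - 12048 = 2180.
The quantity actually transacted is the short side, supply: 2180.

2180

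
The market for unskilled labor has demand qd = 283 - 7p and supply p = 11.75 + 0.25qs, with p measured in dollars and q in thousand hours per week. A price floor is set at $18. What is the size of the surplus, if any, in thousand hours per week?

Rearranging supply gives qs = 4p - 47. Equilibrium: 283 - 7p = 4p - 47, so 330 = 11p and p* = 30, q* = 73.
Since 18 is below p* = 30, the floor does not bind and the free-market outcome prevails.
Since the control does not bind, there is no surplus.

0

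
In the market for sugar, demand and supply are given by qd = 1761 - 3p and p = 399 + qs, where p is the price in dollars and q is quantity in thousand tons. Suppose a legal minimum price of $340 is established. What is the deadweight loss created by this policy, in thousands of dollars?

Rearranging supply gives qs = p - 399. Equilibrium: 1761 - 3p = p - 399, so 2160 = 4p and p* = 540, q* = 141.
The floor of 340 is below the equilibrium price 540, so it is not binding; the market clears at p* = 540, q* = 141.
Since the control does not bind, no trades are prevented and deadweight loss is zero.

0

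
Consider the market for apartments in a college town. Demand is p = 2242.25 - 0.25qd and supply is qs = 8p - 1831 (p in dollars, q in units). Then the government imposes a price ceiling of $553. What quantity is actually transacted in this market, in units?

2593

Rearranging demand gives qd = 8969 - 4p. Equilibrium: 8969 - 4p = 8p - 1831, so 10800 = 12p and p* = 900, q* = 5369.
The ceiling of 553 is below the equilibrium price 900, so it binds.
At p = 553: qd = 8969 - 4·553 = 6757 and qs = 8·553 - 1831 = 2593.
The quantity actually transacted is the short side, supply: 2593.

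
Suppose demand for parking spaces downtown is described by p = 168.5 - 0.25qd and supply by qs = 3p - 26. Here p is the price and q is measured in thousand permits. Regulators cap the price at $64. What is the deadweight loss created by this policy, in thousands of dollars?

Rearranging demand gives qd = 674 - 4p. Setting quantity demanded equal to quantity supplied, 674 - 4p = 3p - 26, gives p* = 100 and q* = 274.
The ceiling of 64 is below the equilibrium price 100, so it binds.
At p = 64: qd = 674 - 4·64 = 418 and qs = 3·64 - 26 = 166.
Quantity traded falls to 166. At q = 166 the demand price is (674 - 166)/4 = 127 and the supply price is (26 + 166)/3 = 64.
Deadweight loss = ½ · (127 - 64) · (274 - 166) = ½ · 63 · 108 = 3402.

3402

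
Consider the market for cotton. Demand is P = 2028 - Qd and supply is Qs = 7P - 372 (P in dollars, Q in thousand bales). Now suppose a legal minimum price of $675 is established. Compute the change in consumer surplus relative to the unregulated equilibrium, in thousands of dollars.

-577687.5

Rearranging demand gives Qd = 2028 - P. In a free market, 2028 - P = 7P - 372 gives the equilibrium P* = 300, Q* = 1728.
The floor of 675 is above the equilibrium price 300, so it binds.
At P = 675: Qd = 2028 - 675 = 1353 and Qs = 7·675 - 372 = 4353.
Consumer surplus without the control is ½ · (2028 - 300) · 1728 = 1492992.
With the floor, consumers buy 1353 units at 675, so CS = ½ · (2028 - 675) · 1353 = 915304.5.
Change in consumer surplus = 915304.5 - 1492992 = -577687.5.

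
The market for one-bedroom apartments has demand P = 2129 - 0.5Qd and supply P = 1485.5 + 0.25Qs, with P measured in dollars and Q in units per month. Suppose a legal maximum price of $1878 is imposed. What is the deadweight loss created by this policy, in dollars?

0

Rearranging demand gives Qd = 4258 - 2P; rearranging supply gives Qs = 4P - 5942. In a free market, 4258 - 2P = 4P - 5942 gives the equilibrium P* = 1700, Q* = 858.
Since 1878 is above P* = 1700, the ceiling does not bind and the free-market outcome prevails.
Since the control does not bind, no trades are prevented and deadweight loss is zero.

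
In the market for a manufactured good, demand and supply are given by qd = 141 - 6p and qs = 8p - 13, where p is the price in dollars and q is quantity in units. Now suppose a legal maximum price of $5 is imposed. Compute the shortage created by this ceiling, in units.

84

Without the control the market clears where 141 - 6p = 8p - 13, i.e. p* = 11 and q* = 75.
Since 5 < 11, the ceiling is binding.
At p = 5: qd = 141 - 6·5 = 111 and qs = 8·5 - 13 = 27.
Shortage = qd - qs = 111 - 27 = 84.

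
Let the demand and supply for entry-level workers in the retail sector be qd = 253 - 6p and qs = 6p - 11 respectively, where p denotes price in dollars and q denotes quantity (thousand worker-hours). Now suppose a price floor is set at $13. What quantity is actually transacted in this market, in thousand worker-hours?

In a free market, 253 - 6p = 6p - 11 gives the equilibrium p* = 22, q* = 121.
Since 13 is below p* = 22, the floor does not bind and the free-market outcome prevails.

121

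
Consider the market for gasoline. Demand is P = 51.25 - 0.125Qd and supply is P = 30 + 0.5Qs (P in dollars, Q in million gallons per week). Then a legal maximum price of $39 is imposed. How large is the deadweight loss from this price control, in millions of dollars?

Rearranging demand gives Qd = 410 - 8P; rearranging supply gives Qs = 2P - 60. Without the control the market clears where 410 - 8P = 2P - 60, i.e. P* = 47 and Q* = 34.
Since 39 < 47, the ceiling is binding.
At P = 39: Qd = 410 - 8·39 = 98 and Qs = 2·39 - 60 = 18.
Quantity traded falls to 18. At Q = 18 the demand price is (410 - 18)/8 = 49 and the supply price is (60 + 18)/2 = 39.
Deadweight loss = ½ · (49 - 39) · (34 - 18) = ½ · 10 · 16 = 80.

80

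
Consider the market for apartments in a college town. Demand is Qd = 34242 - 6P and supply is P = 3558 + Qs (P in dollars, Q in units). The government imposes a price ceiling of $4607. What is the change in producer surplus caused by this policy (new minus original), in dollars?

-1146281.5

Rearranging supply gives Qs = P - 3558. Setting quantity demanded equal to quantity supplied, 34242 - 6P = P - 3558, gives P* = 5400 and Q* = 1842.
Since 4607 < 5400, the ceiling is binding.
At P = 4607: Qd = 34242 - 6·4607 = 6600 and Qs = 4607 - 3558 = 1049.
Producer surplus without the control is ½ · (5400 - 3558) · 1842 = 1696482.
With the ceiling, producers sell 1049 units at 4607, so PS = ½ · (4607 - 3558) · 1049 = 550200.5.
Change in producer surplus = 550200.5 - 1696482 = -1146281.5.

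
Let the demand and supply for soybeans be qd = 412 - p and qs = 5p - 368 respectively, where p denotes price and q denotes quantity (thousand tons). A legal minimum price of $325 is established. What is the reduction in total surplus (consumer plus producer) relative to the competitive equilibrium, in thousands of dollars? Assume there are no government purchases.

In a free market, 412 - p = 5p - 368 gives the equilibrium p* = 130, q* = 282.
The floor of 325 is above the equilibrium price 130, so it binds.
At p = 325: qd = 412 - 325 = 87 and qs = 5·325 - 368 = 1257.
Quantity traded falls to 87. At q = 87 the demand price is 412 - 87 = 325 and the supply price is (368 + 87)/5 = 91.
Deadweight loss = ½ · (325 - 91) · (282 - 87) = ½ · 234 · 195 = 22815.

22815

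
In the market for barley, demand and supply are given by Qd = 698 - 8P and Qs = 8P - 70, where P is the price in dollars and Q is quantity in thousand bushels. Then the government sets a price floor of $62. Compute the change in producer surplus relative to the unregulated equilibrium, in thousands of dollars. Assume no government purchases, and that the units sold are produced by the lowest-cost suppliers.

Setting quantity demanded equal to quantity supplied, 698 - 8P = 8P - 70, gives P* = 48 and Q* = 314.
Since 62 > 48, the floor is binding.
At P = 62: Qd = 698 - 8·62 = 202 and Qs = 8·62 - 70 = 426.
Producer surplus without the control is ½ · (48 - 8.75) · 314 = 6162.25.
With the floor, 202 units are sold at 62. The supply price at Q = 202 is 34, so PS = ½ · [(62 - 8.75) + (62 - 34)] · 202 = 8206.25.
Change in producer surplus = 8206.25 - 6162.25 = 2044.

2044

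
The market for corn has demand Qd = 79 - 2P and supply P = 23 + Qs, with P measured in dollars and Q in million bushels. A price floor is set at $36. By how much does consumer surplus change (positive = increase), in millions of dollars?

Rearranging supply gives Qs = P - 23. Without the control the market clears where 79 - 2P = P - 23, i.e. P* = 34 and Q* = 11.
Because the floor (36) lies above the market-clearing price, it is binding.
At P = 36: Qd = 79 - 2·36 = 7 and Qs = 36 - 23 = 13.
Consumer surplus without the control is ½ · (39.5 - 34) · 11 = 30.25.
With the floor, consumers buy 7 units at 36, so CS = ½ · (39.5 - 36) · 7 = 12.25.
Change in consumer surplus = 12.25 - 30.25 = -18.

-18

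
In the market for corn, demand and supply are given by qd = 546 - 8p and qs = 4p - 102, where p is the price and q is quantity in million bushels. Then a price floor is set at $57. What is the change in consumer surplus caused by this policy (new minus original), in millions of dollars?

Setting quantity demanded equal to quantity supplied, 546 - 8p = 4p - 102, gives p* = 54 and q* = 114.
The floor of 57 is above the equilibrium price 54, so it binds.
At p = 57: qd = 546 - 8·57 = 90 and qs = 4·57 - 102 = 126.
Consumer surplus without the control is ½ · (68.25 - 54) · 114 = 812.25.
With the floor, consumers buy 90 units at 57, so CS = ½ · (68.25 - 57) · 90 = 506.25.
Change in consumer surplus = 506.25 - 812.25 = -306.

-306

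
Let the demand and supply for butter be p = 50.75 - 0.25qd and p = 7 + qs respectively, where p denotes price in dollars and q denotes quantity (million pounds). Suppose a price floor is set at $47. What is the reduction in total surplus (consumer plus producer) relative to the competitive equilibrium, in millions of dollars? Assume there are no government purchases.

Rearranging demand gives qd = 203 - 4p; rearranging supply gives qs = p - 7. Equilibrium: 203 - 4p = p - 7, so 210 = 5p and p* = 42, q* = 35.
Because the floor (47) lies above the market-clearing price, it is binding.
At p = 47: qd = 203 - 4·47 = 15 and qs = 47 - 7 = 40.
Quantity traded falls to 15. At q = 15 the demand price is (203 - 15)/4 = 47 and the supply price is 7 + 15 = 22.
Deadweight loss = ½ · (47 - 22) · (35 - 15) = ½ · 25 · 20 = 250.

250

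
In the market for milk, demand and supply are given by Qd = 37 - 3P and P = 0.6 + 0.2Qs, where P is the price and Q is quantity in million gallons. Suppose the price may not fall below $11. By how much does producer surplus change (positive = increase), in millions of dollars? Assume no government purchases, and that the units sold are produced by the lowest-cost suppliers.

-8.4

Rearranging supply gives Qs = 5P - 3. Setting quantity demanded equal to quantity supplied, 37 - 3P = 5P - 3, gives P* = 5 and Q* = 22.
Because the floor (11) lies above the market-clearing price, it is binding.
At P = 11: Qd = 37 - 3·11 = 4 and Qs = 5·11 - 3 = 52.
Producer surplus without the control is ½ · (5 - 0.6) · 22 = 48.4.
With the floor, 4 units are sold at 11. The supply price at Q = 4 is 1.4, so PS = ½ · [(11 - 0.6) + (11 - 1.4)] · 4 = 40.
Change in producer surplus = 40 - 48.4 = -8.4.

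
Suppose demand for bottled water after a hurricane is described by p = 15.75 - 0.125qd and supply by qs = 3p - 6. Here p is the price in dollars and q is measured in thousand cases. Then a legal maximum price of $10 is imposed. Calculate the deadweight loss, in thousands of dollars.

8.25

Rearranging demand gives qd = 126 - 8p. Without the control the market clears where 126 - 8p = 3p - 6, i.e. p* = 12 and q* = 30.
Because the ceiling (10) lies below the market-clearing price, it is binding.
At p = 10: qd = 126 - 8·10 = 46 and qs = 3·10 - 6 = 24.
Quantity traded falls to 24. At q = 24 the demand price is (126 - 24)/8 = 12.75 and the supply price is (6 + 24)/3 = 10.
Deadweight loss = ½ · (12.75 - 10) · (30 - 24) = ½ · 2.75 · 6 = 8.25.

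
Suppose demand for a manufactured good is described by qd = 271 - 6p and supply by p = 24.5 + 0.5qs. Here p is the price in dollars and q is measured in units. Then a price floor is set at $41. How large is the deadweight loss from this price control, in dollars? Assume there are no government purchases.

12

Rearranging supply gives qs = 2p - 49. In a free market, 271 - 6p = 2p - 49 gives the equilibrium p* = 40, q* = 31.
Because the floor (41) lies above the market-clearing price, it is binding.
At p = 41: qd = 271 - 6·41 = 25 and qs = 2·41 - 49 = 33.
Quantity traded falls to 25. At q = 25 the demand price is (271 - 25)/6 = 41 and the supply price is (49 + 25)/2 = 37.
Deadweight loss = ½ · (41 - 37) · (31 - 25) = ½ · 4 · 6 = 12.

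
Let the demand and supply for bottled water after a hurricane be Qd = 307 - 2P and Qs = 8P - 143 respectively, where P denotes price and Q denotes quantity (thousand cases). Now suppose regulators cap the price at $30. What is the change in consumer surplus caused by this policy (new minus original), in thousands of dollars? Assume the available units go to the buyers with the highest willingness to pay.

In a free market, 307 - 2P = 8P - 143 gives the equilibrium P* = 45, Q* = 217.
Since 30 < 45, the ceiling is binding.
At P = 30: Qd = 307 - 2·30 = 247 and Qs = 8·30 - 143 = 97.
Consumer surplus without the control is ½ · (153.5 - 45) · 217 = 11772.25.
With the ceiling, 97 units are sold at 30 (assume they go to the highest-value buyers). The demand price at Q = 97 is 105, so CS = ½ · [(153.5 - 30) + (105 - 30)] · 97 = 9627.25.
Change in consumer surplus = 9627.25 - 11772.25 = -2145.

-2145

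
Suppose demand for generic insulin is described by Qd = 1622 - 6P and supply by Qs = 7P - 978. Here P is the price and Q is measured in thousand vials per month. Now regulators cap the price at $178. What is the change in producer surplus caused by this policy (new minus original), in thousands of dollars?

-7590

Setting quantity demanded equal to quantity supplied, 1622 - 6P = 7P - 978, gives P* = 200 and Q* = 422.
Since 178 < 200, the ceiling is binding.
At P = 178: Qd = 1622 - 6·178 = 554 and Qs = 7·178 - 978 = 268.
Producer surplus without the control is ½ · (200 - 978/7) · 422 = 89042/7.
With the ceiling, producers sell 268 units at 178, so PS = ½ · (178 - 978/7) · 268 = 35912/7.
Change in producer surplus = 35912/7 - 89042/7 = -7590.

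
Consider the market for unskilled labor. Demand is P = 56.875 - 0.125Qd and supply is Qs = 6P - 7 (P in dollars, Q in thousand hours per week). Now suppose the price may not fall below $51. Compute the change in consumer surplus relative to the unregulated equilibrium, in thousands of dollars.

-2142

Rearranging demand gives Qd = 455 - 8P. Equilibrium: 455 - 8P = 6P - 7, so 462 = 14P and P* = 33, Q* = 191.
Since 51 > 33, the floor is binding.
At P = 51: Qd = 455 - 8·51 = 47 and Qs = 6·51 - 7 = 299.
Consumer surplus without the control is ½ · (56.875 - 33) · 191 = 2280.0625.
With the floor, consumers buy 47 units at 51, so CS = ½ · (56.875 - 51) · 47 = 138.0625.
Change in consumer surplus = 138.0625 - 2280.0625 = -2142.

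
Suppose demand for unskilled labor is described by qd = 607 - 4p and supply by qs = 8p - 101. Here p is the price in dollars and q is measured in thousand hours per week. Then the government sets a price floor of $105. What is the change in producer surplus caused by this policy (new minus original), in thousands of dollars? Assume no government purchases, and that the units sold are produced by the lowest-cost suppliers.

6486

Equilibrium: 607 - 4p = 8p - 101, so 708 = 12p and p* = 59, q* = 371.
Since 105 > 59, the floor is binding.
At p = 105: qd = 607 - 4·105 = 187 and qs = 8·105 - 101 = 739.
Producer surplus without the control is ½ · (59 - 12.625) · 371 = 8602.5625.
With the floor, 187 units are sold at 105. The supply price at q = 187 is 36, so PS = ½ · [(105 - 12.625) + (105 - 36)] · 187 = 15088.5625.
Change in producer surplus = 15088.5625 - 8602.5625 = 6486.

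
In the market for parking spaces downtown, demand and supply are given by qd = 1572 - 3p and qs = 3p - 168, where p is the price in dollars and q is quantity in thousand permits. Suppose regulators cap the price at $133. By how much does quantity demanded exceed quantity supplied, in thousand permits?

Without the control the market clears where 1572 - 3p = 3p - 168, i.e. p* = 290 and q* = 702.
Because the ceiling (133) lies below the market-clearing price, it is binding.
At p = 133: qd = 1572 - 3·133 = 1173 and qs = 3·133 - 168 = 231.
Shortage = qd - qs = 1173 - 231 = 942.

942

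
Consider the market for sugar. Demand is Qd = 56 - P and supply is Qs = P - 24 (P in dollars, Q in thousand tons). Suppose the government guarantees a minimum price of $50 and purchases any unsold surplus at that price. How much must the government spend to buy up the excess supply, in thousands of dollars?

1000

Equilibrium: 56 - P = P - 24, so 80 = 2P and P* = 40, Q* = 16.
Because the floor (50) lies above the market-clearing price, it is binding.
At P = 50: Qd = 56 - 50 = 6 and Qs = 50 - 24 = 26.
Surplus = Qs - Qd = 20.
Government expenditure = surplus × support price = 20 × 50 = 1000.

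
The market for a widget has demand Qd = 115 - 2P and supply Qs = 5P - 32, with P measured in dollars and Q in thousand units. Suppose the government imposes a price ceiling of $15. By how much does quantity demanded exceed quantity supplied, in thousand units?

42

Without the control the market clears where 115 - 2P = 5P - 32, i.e. P* = 21 and Q* = 73.
Because the ceiling (15) lies below the market-clearing price, it is binding.
At P = 15: Qd = 115 - 2·15 = 85 and Qs = 5·15 - 32 = 43.
Shortage = Qd - Qs = 85 - 43 = 42.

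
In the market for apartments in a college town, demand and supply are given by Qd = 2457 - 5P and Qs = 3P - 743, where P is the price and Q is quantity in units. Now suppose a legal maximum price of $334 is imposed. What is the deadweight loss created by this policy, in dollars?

In a free market, 2457 - 5P = 3P - 743 gives the equilibrium P* = 400, Q* = 457.
Since 334 < 400, the ceiling is binding.
At P = 334: Qd = 2457 - 5·334 = 787 and Qs = 3·334 - 743 = 259.
Quantity traded falls to 259. At Q = 259 the demand price is (2457 - 259)/5 = 439.6 and the supply price is (743 + 259)/3 = 334.
Deadweight loss = ½ · (439.6 - 334) · (457 - 259) = ½ · 105.6 · 198 = 10454.4.

10454.4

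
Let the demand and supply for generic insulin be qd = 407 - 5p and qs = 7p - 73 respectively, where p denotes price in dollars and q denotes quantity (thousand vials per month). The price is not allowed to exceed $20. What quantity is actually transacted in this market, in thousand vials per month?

Without the control the market clears where 407 - 5p = 7p - 73, i.e. p* = 40 and q* = 207.
Since 20 < 40, the ceiling is binding.
At p = 20: qd = 407 - 5·20 = 307 and qs = 7·20 - 73 = 67.
The quantity actually transacted is the short side, supply: 67.

67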